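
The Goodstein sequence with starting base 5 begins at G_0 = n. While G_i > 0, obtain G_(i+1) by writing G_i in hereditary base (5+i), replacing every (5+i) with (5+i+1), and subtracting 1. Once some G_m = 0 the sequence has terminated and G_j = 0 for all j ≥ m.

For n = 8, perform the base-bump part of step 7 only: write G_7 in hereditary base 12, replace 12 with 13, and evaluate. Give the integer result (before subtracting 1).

8 —HB5→ 5 + 3 —bump→ 6 + 3 = 9 —(−1)→ 8
8 —HB6→ 6 + 2 —bump→ 7 + 2 = 9 —(−1)→ 8
8 —HB7→ 7 + 1 —bump→ 8 + 1 = 9 —(−1)→ 8
8 —HB8→ 8 —bump→ 9 = 9 —(−1)→ 8
8 —HB9→ 8 —bump→ 8 = 8 —(−1)→ 7
7 —HB10→ 7 —bump→ 7 = 7 —(−1)→ 6
6 —HB11→ 6 —bump→ 6 = 6 —(−1)→ 5

5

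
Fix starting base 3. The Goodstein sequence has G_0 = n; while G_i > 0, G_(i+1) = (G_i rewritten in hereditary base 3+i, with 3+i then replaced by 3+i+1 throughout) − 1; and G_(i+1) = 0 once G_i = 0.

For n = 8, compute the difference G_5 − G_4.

0

[0] 8 ≡ 2·3 + 2 (base 3). Lift 4: 10. −1: 9.
[1] 9 ≡ 2·4 + 1 (base 4). Lift 5: 11. −1: 10.
[2] 10 ≡ 2·5 (base 5). Lift 6: 12. −1: 11.
[3] 11 ≡ 6 + 5 (base 6). Lift 7: 12. −1: 11.
[4] 11 ≡ 7 + 4 (base 7). Lift 8: 12. −1: 11.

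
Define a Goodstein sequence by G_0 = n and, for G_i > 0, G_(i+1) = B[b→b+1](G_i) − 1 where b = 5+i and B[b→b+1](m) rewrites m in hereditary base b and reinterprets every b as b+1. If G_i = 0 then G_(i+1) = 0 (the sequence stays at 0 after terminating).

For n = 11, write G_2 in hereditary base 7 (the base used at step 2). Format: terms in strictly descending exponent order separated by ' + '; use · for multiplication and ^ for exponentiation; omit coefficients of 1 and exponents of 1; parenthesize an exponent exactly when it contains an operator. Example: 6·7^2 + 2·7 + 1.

7 + 6

step 0: 11 = 2·5 + 1; sub 6 for 5: 2·6 + 1; = 13; G_1 = 13−1 = 12
step 1: 12 = 2·6; sub 7 for 6: 2·7; = 14; G_2 = 14−1 = 13
step 2: 13 = 7 + 6; sub 8 for 7: 8 + 6; = 14; G_3 = 14−1 = 13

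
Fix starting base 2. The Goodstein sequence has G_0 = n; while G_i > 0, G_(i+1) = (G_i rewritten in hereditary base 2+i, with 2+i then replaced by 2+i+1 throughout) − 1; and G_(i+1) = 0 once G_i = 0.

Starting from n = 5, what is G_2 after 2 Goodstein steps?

(0) 5|_2 = 2^2 + 1 ↦ 3^3 + 1|_3 = 28 ⇒ 27
(1) 27|_3 = 3^3 ↦ 4^4|_4 = 256 ⇒ 255
(2) 255|_4 = 3·4^3 + 3·4^2 + 3·4 + 3 ↦ 3·5^3 + 3·5^2 + 3·5 + 3|_5 = 468 ⇒ 467

255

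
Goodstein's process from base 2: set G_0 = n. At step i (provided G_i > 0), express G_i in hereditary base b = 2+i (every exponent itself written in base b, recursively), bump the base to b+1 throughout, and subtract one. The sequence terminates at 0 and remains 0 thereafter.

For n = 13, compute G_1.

108

13 —HB2→ 2^(2 + 1) + 2^2 + 1 —bump→ 3^(3 + 1) + 3^3 + 1 = 109 —(−1)→ 108
108 —HB3→ 3^(3 + 1) + 3^3 —bump→ 4^(4 + 1) + 4^4 = 1280 —(−1)→ 1279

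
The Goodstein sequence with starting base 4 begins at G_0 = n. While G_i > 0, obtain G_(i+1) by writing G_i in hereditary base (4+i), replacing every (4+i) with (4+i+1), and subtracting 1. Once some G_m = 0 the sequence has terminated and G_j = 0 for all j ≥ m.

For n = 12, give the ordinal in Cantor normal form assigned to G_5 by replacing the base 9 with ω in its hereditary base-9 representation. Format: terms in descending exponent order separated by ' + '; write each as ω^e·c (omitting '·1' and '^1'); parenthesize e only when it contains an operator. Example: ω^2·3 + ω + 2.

ω·2

base 4: 12 = 3·4; at 5: 3·5 = 15; next = 14
base 5: 14 = 2·5 + 4; at 6: 2·6 + 4 = 16; next = 15
base 6: 15 = 2·6 + 3; at 7: 2·7 + 3 = 17; next = 16
base 7: 16 = 2·7 + 2; at 8: 2·8 + 2 = 18; next = 17
base 8: 17 = 2·8 + 1; at 9: 2·9 + 1 = 19; next = 18
base 9: 18 = 2·9; at 10: 2·10 = 20; next = 19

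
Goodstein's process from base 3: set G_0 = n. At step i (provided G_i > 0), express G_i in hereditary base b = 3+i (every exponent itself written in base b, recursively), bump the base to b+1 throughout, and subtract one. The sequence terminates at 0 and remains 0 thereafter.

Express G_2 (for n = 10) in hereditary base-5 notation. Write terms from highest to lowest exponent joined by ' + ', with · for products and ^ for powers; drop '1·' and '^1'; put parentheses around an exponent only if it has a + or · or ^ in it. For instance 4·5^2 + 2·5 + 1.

base 3: 10 = 3^2 + 1; at 4: 4^2 + 1 = 17; next = 16
base 4: 16 = 4^2; at 5: 5^2 = 25; next = 24
base 5: 24 = 4·5 + 4; at 6: 4·6 + 4 = 28; next = 27

4·5 + 4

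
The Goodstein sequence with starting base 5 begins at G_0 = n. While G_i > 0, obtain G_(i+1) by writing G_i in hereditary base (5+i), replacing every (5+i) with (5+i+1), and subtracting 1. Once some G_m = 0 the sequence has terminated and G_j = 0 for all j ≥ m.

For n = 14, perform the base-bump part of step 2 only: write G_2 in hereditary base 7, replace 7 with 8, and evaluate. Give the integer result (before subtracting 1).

18

G_0=14  [base 5] 2·5 + 4  →[5↦6]→  2·6 + 4 = 16  −1 ⇒ G_1=15
G_1=15  [base 6] 2·6 + 3  →[6↦7]→  2·7 + 3 = 17  −1 ⇒ G_2=16
G_2=16  [base 7] 2·7 + 2  →[7↦8]→  2·8 + 2 = 18  −1 ⇒ G_3=17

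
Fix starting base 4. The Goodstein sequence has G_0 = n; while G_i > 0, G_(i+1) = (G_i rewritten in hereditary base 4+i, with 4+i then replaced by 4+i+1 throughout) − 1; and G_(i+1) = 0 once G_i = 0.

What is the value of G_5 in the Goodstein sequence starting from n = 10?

i=0: 10 = 2·4 + 2 (b=4); 4→5: 2·5 + 2 = 12; 12−1 = 11
i=1: 11 = 2·5 + 1 (b=5); 5→6: 2·6 + 1 = 13; 13−1 = 12
i=2: 12 = 2·6 (b=6); 6→7: 2·7 = 14; 14−1 = 13
i=3: 13 = 7 + 6 (b=7); 7→8: 8 + 6 = 14; 14−1 = 13
i=4: 13 = 8 + 5 (b=8); 8→9: 9 + 5 = 14; 14−1 = 13
i=5: 13 = 9 + 4 (b=9); 9→10: 10 + 4 = 14; 14−1 = 13

13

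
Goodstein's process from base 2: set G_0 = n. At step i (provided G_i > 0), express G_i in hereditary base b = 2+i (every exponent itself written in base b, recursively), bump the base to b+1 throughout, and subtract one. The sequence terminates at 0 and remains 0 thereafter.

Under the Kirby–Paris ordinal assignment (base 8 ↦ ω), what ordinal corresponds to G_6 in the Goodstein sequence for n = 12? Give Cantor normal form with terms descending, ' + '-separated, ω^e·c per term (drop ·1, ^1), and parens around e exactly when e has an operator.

G_0 = 12. HB_2(12) = 2^(2 + 1) + 2^2. Bump = 108. G_1 = 107.
G_1 = 107. HB_3(107) = 3^(3 + 1) + 2·3^2 + 2·3 + 2. Bump = 1066. G_2 = 1065.
G_2 = 1065. HB_4(1065) = 4^(4 + 1) + 2·4^2 + 2·4 + 1. Bump = 15686. G_3 = 15685.
G_3 = 15685. HB_5(15685) = 5^(5 + 1) + 2·5^2 + 2·5. Bump = 280020. G_4 = 280019.
G_4 = 280019. HB_6(280019) = 6^(6 + 1) + 2·6^2 + 6 + 5. Bump = 5764911. G_5 = 5764910.
G_5 = 5764910. HB_7(5764910) = 7^(7 + 1) + 2·7^2 + 7 + 4. Bump = 134217868. G_6 = 134217867.

ω^(ω + 1) + ω^2·2 + ω + 3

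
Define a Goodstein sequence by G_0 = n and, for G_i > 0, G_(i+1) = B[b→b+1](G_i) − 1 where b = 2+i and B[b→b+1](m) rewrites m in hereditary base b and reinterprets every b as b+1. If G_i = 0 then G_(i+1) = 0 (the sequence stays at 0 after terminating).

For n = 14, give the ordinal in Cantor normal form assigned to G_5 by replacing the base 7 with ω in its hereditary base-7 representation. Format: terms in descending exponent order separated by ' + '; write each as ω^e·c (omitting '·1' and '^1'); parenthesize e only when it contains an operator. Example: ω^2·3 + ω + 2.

i=0: 14 = 2^(2 + 1) + 2^2 + 2 (b=2); 2→3: 3^(3 + 1) + 3^3 + 3 = 111; 111−1 = 110
i=1: 110 = 3^(3 + 1) + 3^3 + 2 (b=3); 3→4: 4^(4 + 1) + 4^4 + 2 = 1282; 1282−1 = 1281
i=2: 1281 = 4^(4 + 1) + 4^4 + 1 (b=4); 4→5: 5^(5 + 1) + 5^5 + 1 = 18751; 18751−1 = 18750
i=3: 18750 = 5^(5 + 1) + 5^5 (b=5); 5→6: 6^(6 + 1) + 6^6 = 326592; 326592−1 = 326591
i=4: 326591 = 6^(6 + 1) + 5·6^5 + 5·6^4 + 5·6^3 + 5·6^2 + 5·6 + 5 (b=6); 6→7: 7^(7 + 1) + 5·7^5 + 5·7^4 + 5·7^3 + 5·7^2 + 5·7 + 5 = 5862841; 5862841−1 = 5862840
i=5: 5862840 = 7^(7 + 1) + 5·7^5 + 5·7^4 + 5·7^3 + 5·7^2 + 5·7 + 4 (b=7); 7→8: 8^(8 + 1) + 5·8^5 + 5·8^4 + 5·8^3 + 5·8^2 + 5·8 + 4 = 134404972; 134404972−1 = 134404971

ω^(ω + 1) + ω^5·5 + ω^4·5 + ω^3·5 + ω^2·5 + ω·5 + 4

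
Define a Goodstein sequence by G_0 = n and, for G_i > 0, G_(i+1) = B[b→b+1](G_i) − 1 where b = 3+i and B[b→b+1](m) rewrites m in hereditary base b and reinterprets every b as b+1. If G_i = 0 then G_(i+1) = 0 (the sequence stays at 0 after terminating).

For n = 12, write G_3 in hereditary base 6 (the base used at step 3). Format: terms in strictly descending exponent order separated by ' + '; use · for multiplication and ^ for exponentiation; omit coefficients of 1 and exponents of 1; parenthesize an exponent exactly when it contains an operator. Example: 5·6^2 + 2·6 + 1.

i=0: 12 = 3^2 + 3 (b=3); 3→4: 4^2 + 4 = 20; 20−1 = 19
i=1: 19 = 4^2 + 3 (b=4); 4→5: 5^2 + 3 = 28; 28−1 = 27
i=2: 27 = 5^2 + 2 (b=5); 5→6: 6^2 + 2 = 38; 38−1 = 37

6^2 + 1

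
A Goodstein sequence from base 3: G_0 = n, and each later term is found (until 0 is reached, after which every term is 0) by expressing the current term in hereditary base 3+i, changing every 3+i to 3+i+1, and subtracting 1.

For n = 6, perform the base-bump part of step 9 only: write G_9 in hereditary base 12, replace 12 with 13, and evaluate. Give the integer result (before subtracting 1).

(0) 6|_3 = 2·3 ↦ 2·4|_4 = 8 ⇒ 7
(1) 7|_4 = 4 + 3 ↦ 5 + 3|_5 = 8 ⇒ 7
(2) 7|_5 = 5 + 2 ↦ 6 + 2|_6 = 8 ⇒ 7
(3) 7|_6 = 6 + 1 ↦ 7 + 1|_7 = 8 ⇒ 7
(4) 7|_7 = 7 ↦ 8|_8 = 8 ⇒ 7
(5) 7|_8 = 7 ↦ 7|_9 = 7 ⇒ 6
(6) 6|_9 = 6 ↦ 6|_10 = 6 ⇒ 5
(7) 5|_10 = 5 ↦ 5|_11 = 5 ⇒ 4
(8) 4|_11 = 4 ↦ 4|_12 = 4 ⇒ 3

3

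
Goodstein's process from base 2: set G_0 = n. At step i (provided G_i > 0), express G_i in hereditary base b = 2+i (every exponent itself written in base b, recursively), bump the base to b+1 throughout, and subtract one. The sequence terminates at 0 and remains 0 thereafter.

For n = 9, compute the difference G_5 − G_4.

G_0 = 9. HB_2(9) = 2^(2 + 1) + 1. Bump = 82. G_1 = 81.
G_1 = 81. HB_3(81) = 3^(3 + 1). Bump = 1024. G_2 = 1023.
G_2 = 1023. HB_4(1023) = 3·4^4 + 3·4^3 + 3·4^2 + 3·4 + 3. Bump = 9843. G_3 = 9842.
G_3 = 9842. HB_5(9842) = 3·5^5 + 3·5^3 + 3·5^2 + 3·5 + 2. Bump = 140744. G_4 = 140743.
G_4 = 140743. HB_6(140743) = 3·6^6 + 3·6^3 + 3·6^2 + 3·6 + 1. Bump = 2471827. G_5 = 2471826.

2331083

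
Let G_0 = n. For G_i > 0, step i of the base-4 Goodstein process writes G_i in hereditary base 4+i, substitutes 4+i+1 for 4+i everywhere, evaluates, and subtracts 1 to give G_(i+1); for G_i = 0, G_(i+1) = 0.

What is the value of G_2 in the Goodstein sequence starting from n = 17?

35

G_0=17  [base 4] 4^2 + 1  →[4↦5]→  5^2 + 1 = 26  −1 ⇒ G_1=25
G_1=25  [base 5] 5^2  →[5↦6]→  6^2 = 36  −1 ⇒ G_2=35
G_2=35  [base 6] 5·6 + 5  →[6↦7]→  5·7 + 5 = 40  −1 ⇒ G_3=39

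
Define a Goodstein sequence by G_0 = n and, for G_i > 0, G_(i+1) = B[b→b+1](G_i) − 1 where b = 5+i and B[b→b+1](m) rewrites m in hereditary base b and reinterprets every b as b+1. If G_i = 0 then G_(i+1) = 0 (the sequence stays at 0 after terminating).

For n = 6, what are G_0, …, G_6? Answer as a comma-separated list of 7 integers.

step 0: 6 = 5 + 1; sub 6 for 5: 6 + 1; = 7; G_1 = 7−1 = 6
step 1: 6 = 6; sub 7 for 6: 7; = 7; G_2 = 7−1 = 6
step 2: 6 = 6; sub 8 for 7: 6; = 6; G_3 = 6−1 = 5
step 3: 5 = 5; sub 9 for 8: 5; = 5; G_4 = 5−1 = 4
step 4: 4 = 4; sub 10 for 9: 4; = 4; G_5 = 4−1 = 3
step 5: 3 = 3; sub 11 for 10: 3; = 3; G_6 = 3−1 = 2

6, 6, 6, 5, 4, 3, 2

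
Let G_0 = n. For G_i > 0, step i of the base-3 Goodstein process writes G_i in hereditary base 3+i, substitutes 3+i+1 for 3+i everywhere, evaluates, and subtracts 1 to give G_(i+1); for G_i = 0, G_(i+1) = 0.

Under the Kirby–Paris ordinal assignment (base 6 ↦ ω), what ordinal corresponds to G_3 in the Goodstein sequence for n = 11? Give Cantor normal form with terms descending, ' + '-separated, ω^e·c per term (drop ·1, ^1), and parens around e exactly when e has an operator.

base 3: 11 = 3^2 + 2; at 4: 4^2 + 2 = 18; next = 17
base 4: 17 = 4^2 + 1; at 5: 5^2 + 1 = 26; next = 25
base 5: 25 = 5^2; at 6: 6^2 = 36; next = 35
base 6: 35 = 5·6 + 5; at 7: 5·7 + 5 = 40; next = 39

ω·5 + 5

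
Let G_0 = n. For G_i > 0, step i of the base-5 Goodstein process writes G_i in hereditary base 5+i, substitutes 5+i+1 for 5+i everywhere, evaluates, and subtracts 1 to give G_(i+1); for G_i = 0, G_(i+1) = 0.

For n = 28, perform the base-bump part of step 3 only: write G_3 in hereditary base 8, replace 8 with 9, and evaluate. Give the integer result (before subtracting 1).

(0) 28|_5 = 5^2 + 3 ↦ 6^2 + 3|_6 = 39 ⇒ 38
(1) 38|_6 = 6^2 + 2 ↦ 7^2 + 2|_7 = 51 ⇒ 50
(2) 50|_7 = 7^2 + 1 ↦ 8^2 + 1|_8 = 65 ⇒ 64
(3) 64|_8 = 8^2 ↦ 9^2|_9 = 81 ⇒ 80

81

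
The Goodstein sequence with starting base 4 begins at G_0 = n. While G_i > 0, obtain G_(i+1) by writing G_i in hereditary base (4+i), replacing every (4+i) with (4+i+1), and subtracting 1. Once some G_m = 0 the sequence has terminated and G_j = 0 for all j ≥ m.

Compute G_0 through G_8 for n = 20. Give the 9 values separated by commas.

i=0: 20 = 4^2 + 4 (b=4); 4→5: 5^2 + 5 = 30; 30−1 = 29
i=1: 29 = 5^2 + 4 (b=5); 5→6: 6^2 + 4 = 40; 40−1 = 39
i=2: 39 = 6^2 + 3 (b=6); 6→7: 7^2 + 3 = 52; 52−1 = 51
i=3: 51 = 7^2 + 2 (b=7); 7→8: 8^2 + 2 = 66; 66−1 = 65
i=4: 65 = 8^2 + 1 (b=8); 8→9: 9^2 + 1 = 82; 82−1 = 81
i=5: 81 = 9^2 (b=9); 9→10: 10^2 = 100; 100−1 = 99
i=6: 99 = 9·10 + 9 (b=10); 10→11: 9·11 + 9 = 108; 108−1 = 107
i=7: 107 = 9·11 + 8 (b=11); 11→12: 9·12 + 8 = 116; 116−1 = 115

20, 29, 39, 51, 65, 81, 99, 107, 115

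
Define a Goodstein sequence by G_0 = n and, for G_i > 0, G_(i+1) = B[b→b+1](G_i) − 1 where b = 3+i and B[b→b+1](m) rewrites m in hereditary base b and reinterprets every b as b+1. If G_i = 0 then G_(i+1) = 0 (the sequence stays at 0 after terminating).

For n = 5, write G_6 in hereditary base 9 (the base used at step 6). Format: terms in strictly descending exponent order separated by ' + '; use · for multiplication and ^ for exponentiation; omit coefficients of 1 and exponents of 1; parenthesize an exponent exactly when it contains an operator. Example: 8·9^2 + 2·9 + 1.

2

(0) 5|_3 = 3 + 2 ↦ 4 + 2|_4 = 6 ⇒ 5
(1) 5|_4 = 4 + 1 ↦ 5 + 1|_5 = 6 ⇒ 5
(2) 5|_5 = 5 ↦ 6|_6 = 6 ⇒ 5
(3) 5|_6 = 5 ↦ 5|_7 = 5 ⇒ 4
(4) 4|_7 = 4 ↦ 4|_8 = 4 ⇒ 3
(5) 3|_8 = 3 ↦ 3|_9 = 3 ⇒ 2
(6) 2|_9 = 2 ↦ 2|_10 = 2 ⇒ 1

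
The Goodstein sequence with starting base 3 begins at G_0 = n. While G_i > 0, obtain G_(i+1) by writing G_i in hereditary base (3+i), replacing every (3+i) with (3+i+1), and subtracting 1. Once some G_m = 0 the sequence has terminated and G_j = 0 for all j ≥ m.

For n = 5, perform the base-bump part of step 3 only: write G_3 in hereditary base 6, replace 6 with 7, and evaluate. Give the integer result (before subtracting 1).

5

G_0 = 5. HB_3(5) = 3 + 2. Bump = 6. G_1 = 5.
G_1 = 5. HB_4(5) = 4 + 1. Bump = 6. G_2 = 5.
G_2 = 5. HB_5(5) = 5. Bump = 6. G_3 = 5.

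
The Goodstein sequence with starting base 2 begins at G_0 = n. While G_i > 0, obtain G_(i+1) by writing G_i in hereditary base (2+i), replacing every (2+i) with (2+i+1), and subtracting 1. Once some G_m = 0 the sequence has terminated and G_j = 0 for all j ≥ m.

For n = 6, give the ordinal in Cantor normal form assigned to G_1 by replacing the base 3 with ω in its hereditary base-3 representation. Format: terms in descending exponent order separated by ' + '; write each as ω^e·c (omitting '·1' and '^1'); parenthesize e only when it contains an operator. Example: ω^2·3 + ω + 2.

ω^ω + 2

step 0: 6 = 2^2 + 2; sub 3 for 2: 3^3 + 3; = 30; G_1 = 30−1 = 29
step 1: 29 = 3^3 + 2; sub 4 for 3: 4^4 + 2; = 258; G_2 = 258−1 = 257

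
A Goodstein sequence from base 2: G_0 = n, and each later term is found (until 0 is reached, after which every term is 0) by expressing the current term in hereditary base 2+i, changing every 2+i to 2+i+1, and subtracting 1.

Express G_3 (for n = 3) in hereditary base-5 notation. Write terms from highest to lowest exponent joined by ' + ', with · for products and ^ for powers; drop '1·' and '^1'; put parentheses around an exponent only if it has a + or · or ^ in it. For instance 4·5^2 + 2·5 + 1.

2

step 0: 3 = 2 + 1; sub 3 for 2: 3 + 1; = 4; G_1 = 4−1 = 3
step 1: 3 = 3; sub 4 for 3: 4; = 4; G_2 = 4−1 = 3
step 2: 3 = 3; sub 5 for 4: 3; = 3; G_3 = 3−1 = 2
step 3: 2 = 2; sub 6 for 5: 2; = 2; G_4 = 2−1 = 1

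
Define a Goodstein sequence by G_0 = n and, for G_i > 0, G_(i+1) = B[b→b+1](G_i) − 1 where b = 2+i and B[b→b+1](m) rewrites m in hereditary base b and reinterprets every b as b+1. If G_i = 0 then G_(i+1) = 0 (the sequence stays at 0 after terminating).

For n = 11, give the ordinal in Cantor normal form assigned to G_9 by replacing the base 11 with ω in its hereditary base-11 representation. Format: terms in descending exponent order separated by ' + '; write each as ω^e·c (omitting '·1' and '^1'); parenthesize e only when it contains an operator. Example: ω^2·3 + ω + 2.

(0) 11|_2 = 2^(2 + 1) + 2 + 1 ↦ 3^(3 + 1) + 3 + 1|_3 = 85 ⇒ 84
(1) 84|_3 = 3^(3 + 1) + 3 ↦ 4^(4 + 1) + 4|_4 = 1028 ⇒ 1027
(2) 1027|_4 = 4^(4 + 1) + 3 ↦ 5^(5 + 1) + 3|_5 = 15628 ⇒ 15627
(3) 15627|_5 = 5^(5 + 1) + 2 ↦ 6^(6 + 1) + 2|_6 = 279938 ⇒ 279937
(4) 279937|_6 = 6^(6 + 1) + 1 ↦ 7^(7 + 1) + 1|_7 = 5764802 ⇒ 5764801
(5) 5764801|_7 = 7^(7 + 1) ↦ 8^(8 + 1)|_8 = 134217728 ⇒ 134217727
(6) 134217727|_8 = 7·8^8 + 7·8^7 + 7·8^6 + 7·8^5 + 7·8^4 + 7·8^3 + 7·8^2 + 7·8 + 7 ↦ 7·9^9 + 7·9^7 + 7·9^6 + 7·9^5 + 7·9^4 + 7·9^3 + 7·9^2 + 7·9 + 7|_9 = 2749609303 ⇒ 2749609302
(7) 2749609302|_9 = 7·9^9 + 7·9^7 + 7·9^6 + 7·9^5 + 7·9^4 + 7·9^3 + 7·9^2 + 7·9 + 6 ↦ 7·10^10 + 7·10^7 + 7·10^6 + 7·10^5 + 7·10^4 + 7·10^3 + 7·10^2 + 7·10 + 6|_10 = 70077777776 ⇒ 70077777775
(8) 70077777775|_10 = 7·10^10 + 7·10^7 + 7·10^6 + 7·10^5 + 7·10^4 + 7·10^3 + 7·10^2 + 7·10 + 5 ↦ 7·11^11 + 7·11^7 + 7·11^6 + 7·11^5 + 7·11^4 + 7·11^3 + 7·11^2 + 7·11 + 5|_11 = 1997331745491 ⇒ 1997331745490

ω^ω·7 + ω^7·7 + ω^6·7 + ω^5·7 + ω^4·7 + ω^3·7 + ω^2·7 + ω·7 + 4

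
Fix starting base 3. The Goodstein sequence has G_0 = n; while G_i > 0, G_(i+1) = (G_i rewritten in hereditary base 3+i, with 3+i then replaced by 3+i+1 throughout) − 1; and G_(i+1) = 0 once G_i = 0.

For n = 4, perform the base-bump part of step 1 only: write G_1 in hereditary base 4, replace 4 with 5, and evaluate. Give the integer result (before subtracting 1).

G_0 = 4. HB_3(4) = 3 + 1. Bump = 5. G_1 = 4.
G_1 = 4. HB_4(4) = 4. Bump = 5. G_2 = 4.

5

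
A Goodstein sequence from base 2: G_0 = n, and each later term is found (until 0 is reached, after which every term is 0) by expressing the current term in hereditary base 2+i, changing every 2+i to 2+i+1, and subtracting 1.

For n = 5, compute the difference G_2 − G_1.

228

(0) 5|_2 = 2^2 + 1 ↦ 3^3 + 1|_3 = 28 ⇒ 27
(1) 27|_3 = 3^3 ↦ 4^4|_4 = 256 ⇒ 255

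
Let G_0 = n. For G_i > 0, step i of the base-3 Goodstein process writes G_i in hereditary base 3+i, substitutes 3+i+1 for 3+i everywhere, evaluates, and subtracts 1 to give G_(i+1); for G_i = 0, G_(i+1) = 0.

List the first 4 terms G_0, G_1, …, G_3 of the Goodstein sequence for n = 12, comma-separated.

step 0: 12 = 3^2 + 3; sub 4 for 3: 4^2 + 4; = 20; G_1 = 20−1 = 19
step 1: 19 = 4^2 + 3; sub 5 for 4: 5^2 + 3; = 28; G_2 = 28−1 = 27
step 2: 27 = 5^2 + 2; sub 6 for 5: 6^2 + 2; = 38; G_3 = 38−1 = 37

12, 19, 27, 37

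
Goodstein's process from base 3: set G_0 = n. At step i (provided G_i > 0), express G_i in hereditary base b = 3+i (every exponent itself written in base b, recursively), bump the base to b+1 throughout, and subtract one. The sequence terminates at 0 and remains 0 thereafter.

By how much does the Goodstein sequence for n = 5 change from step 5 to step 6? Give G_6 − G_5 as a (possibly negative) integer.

-1

5 —HB3→ 3 + 2 —bump→ 4 + 2 = 6 —(−1)→ 5
5 —HB4→ 4 + 1 —bump→ 5 + 1 = 6 —(−1)→ 5
5 —HB5→ 5 —bump→ 6 = 6 —(−1)→ 5
5 —HB6→ 5 —bump→ 5 = 5 —(−1)→ 4
4 —HB7→ 4 —bump→ 4 = 4 —(−1)→ 3
3 —HB8→ 3 —bump→ 3 = 3 —(−1)→ 2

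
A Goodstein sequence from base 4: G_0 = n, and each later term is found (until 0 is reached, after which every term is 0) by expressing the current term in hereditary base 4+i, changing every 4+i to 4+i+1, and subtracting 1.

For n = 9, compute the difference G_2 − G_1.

1

[0] 9 ≡ 2·4 + 1 (base 4). Lift 5: 11. −1: 10.
[1] 10 ≡ 2·5 (base 5). Lift 6: 12. −1: 11.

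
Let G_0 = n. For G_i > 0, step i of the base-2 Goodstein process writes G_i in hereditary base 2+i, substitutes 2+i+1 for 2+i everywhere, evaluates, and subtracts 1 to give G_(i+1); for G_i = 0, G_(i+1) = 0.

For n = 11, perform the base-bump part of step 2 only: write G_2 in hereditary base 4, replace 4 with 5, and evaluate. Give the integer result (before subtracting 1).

15628

step 0: 11 = 2^(2 + 1) + 2 + 1; sub 3 for 2: 3^(3 + 1) + 3 + 1; = 85; G_1 = 85−1 = 84
step 1: 84 = 3^(3 + 1) + 3; sub 4 for 3: 4^(4 + 1) + 4; = 1028; G_2 = 1028−1 = 1027
step 2: 1027 = 4^(4 + 1) + 3; sub 5 for 4: 5^(5 + 1) + 3; = 15628; G_3 = 15628−1 = 15627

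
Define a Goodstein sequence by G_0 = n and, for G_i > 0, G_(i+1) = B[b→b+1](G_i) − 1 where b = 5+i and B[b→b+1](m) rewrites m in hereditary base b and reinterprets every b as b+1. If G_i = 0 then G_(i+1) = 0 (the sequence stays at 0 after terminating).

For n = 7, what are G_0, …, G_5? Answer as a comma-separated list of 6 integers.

base 5: 7 = 5 + 2; at 6: 6 + 2 = 8; next = 7
base 6: 7 = 6 + 1; at 7: 7 + 1 = 8; next = 7
base 7: 7 = 7; at 8: 8 = 8; next = 7
base 8: 7 = 7; at 9: 7 = 7; next = 6
base 9: 6 = 6; at 10: 6 = 6; next = 5

7, 7, 7, 7, 6, 5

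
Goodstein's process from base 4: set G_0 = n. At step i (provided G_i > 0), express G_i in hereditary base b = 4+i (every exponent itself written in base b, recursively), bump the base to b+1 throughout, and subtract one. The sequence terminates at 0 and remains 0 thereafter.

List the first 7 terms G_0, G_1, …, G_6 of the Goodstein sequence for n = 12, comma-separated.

(0) 12|_4 = 3·4 ↦ 3·5|_5 = 15 ⇒ 14
(1) 14|_5 = 2·5 + 4 ↦ 2·6 + 4|_6 = 16 ⇒ 15
(2) 15|_6 = 2·6 + 3 ↦ 2·7 + 3|_7 = 17 ⇒ 16
(3) 16|_7 = 2·7 + 2 ↦ 2·8 + 2|_8 = 18 ⇒ 17
(4) 17|_8 = 2·8 + 1 ↦ 2·9 + 1|_9 = 19 ⇒ 18
(5) 18|_9 = 2·9 ↦ 2·10|_10 = 20 ⇒ 19

12, 14, 15, 16, 17, 18, 19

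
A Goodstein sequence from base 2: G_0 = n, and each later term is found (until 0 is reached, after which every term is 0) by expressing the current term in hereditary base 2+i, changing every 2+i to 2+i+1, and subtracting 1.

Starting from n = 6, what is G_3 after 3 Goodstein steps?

3125

i=0: 6 = 2^2 + 2 (b=2); 2→3: 3^3 + 3 = 30; 30−1 = 29
i=1: 29 = 3^3 + 2 (b=3); 3→4: 4^4 + 2 = 258; 258−1 = 257
i=2: 257 = 4^4 + 1 (b=4); 4→5: 5^5 + 1 = 3126; 3126−1 = 3125
i=3: 3125 = 5^5 (b=5); 5→6: 6^6 = 46656; 46656−1 = 46655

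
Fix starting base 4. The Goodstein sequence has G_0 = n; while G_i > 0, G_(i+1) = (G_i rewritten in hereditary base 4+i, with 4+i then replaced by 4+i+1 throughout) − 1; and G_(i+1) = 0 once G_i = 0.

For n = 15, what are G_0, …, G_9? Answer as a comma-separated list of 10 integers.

15, 17, 19, 21, 23, 24, 25, 26, 27, 28

base 4: 15 = 3·4 + 3; at 5: 3·5 + 3 = 18; next = 17
base 5: 17 = 3·5 + 2; at 6: 3·6 + 2 = 20; next = 19
base 6: 19 = 3·6 + 1; at 7: 3·7 + 1 = 22; next = 21
base 7: 21 = 3·7; at 8: 3·8 = 24; next = 23
base 8: 23 = 2·8 + 7; at 9: 2·9 + 7 = 25; next = 24
base 9: 24 = 2·9 + 6; at 10: 2·10 + 6 = 26; next = 25
base 10: 25 = 2·10 + 5; at 11: 2·11 + 5 = 27; next = 26
base 11: 26 = 2·11 + 4; at 12: 2·12 + 4 = 28; next = 27
base 12: 27 = 2·12 + 3; at 13: 2·13 + 3 = 29; next = 28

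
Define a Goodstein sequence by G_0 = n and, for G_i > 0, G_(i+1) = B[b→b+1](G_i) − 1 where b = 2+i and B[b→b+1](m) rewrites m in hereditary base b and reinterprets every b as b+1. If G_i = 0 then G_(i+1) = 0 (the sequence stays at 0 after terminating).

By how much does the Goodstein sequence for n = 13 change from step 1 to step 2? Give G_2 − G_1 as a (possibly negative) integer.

base 2: 13 = 2^(2 + 1) + 2^2 + 1; at 3: 3^(3 + 1) + 3^3 + 1 = 109; next = 108
base 3: 108 = 3^(3 + 1) + 3^3; at 4: 4^(4 + 1) + 4^4 = 1280; next = 1279

1171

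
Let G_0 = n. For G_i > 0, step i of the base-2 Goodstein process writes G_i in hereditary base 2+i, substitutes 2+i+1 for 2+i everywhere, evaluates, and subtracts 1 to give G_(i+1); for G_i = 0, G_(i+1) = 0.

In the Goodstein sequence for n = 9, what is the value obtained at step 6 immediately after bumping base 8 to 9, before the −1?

i=0: 9 = 2^(2 + 1) + 1 (b=2); 2→3: 3^(3 + 1) + 1 = 82; 82−1 = 81
i=1: 81 = 3^(3 + 1) (b=3); 3→4: 4^(4 + 1) = 1024; 1024−1 = 1023
i=2: 1023 = 3·4^4 + 3·4^3 + 3·4^2 + 3·4 + 3 (b=4); 4→5: 3·5^5 + 3·5^3 + 3·5^2 + 3·5 + 3 = 9843; 9843−1 = 9842
i=3: 9842 = 3·5^5 + 3·5^3 + 3·5^2 + 3·5 + 2 (b=5); 5→6: 3·6^6 + 3·6^3 + 3·6^2 + 3·6 + 2 = 140744; 140744−1 = 140743
i=4: 140743 = 3·6^6 + 3·6^3 + 3·6^2 + 3·6 + 1 (b=6); 6→7: 3·7^7 + 3·7^3 + 3·7^2 + 3·7 + 1 = 2471827; 2471827−1 = 2471826
i=5: 2471826 = 3·7^7 + 3·7^3 + 3·7^2 + 3·7 (b=7); 7→8: 3·8^8 + 3·8^3 + 3·8^2 + 3·8 = 50333400; 50333400−1 = 50333399
i=6: 50333399 = 3·8^8 + 3·8^3 + 3·8^2 + 2·8 + 7 (b=8); 8→9: 3·9^9 + 3·9^3 + 3·9^2 + 2·9 + 7 = 1162263922; 1162263922−1 = 1162263921

1162263922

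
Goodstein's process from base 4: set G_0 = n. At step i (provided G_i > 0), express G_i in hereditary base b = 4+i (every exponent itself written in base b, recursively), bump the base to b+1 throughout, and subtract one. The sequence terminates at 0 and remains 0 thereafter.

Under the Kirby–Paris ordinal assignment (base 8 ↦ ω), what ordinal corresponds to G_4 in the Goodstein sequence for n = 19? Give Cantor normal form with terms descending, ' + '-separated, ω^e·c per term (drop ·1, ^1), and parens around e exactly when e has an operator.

i=0: 19 = 4^2 + 3 (b=4); 4→5: 5^2 + 3 = 28; 28−1 = 27
i=1: 27 = 5^2 + 2 (b=5); 5→6: 6^2 + 2 = 38; 38−1 = 37
i=2: 37 = 6^2 + 1 (b=6); 6→7: 7^2 + 1 = 50; 50−1 = 49
i=3: 49 = 7^2 (b=7); 7→8: 8^2 = 64; 64−1 = 63
i=4: 63 = 7·8 + 7 (b=8); 8→9: 7·9 + 7 = 70; 70−1 = 69

ω·7 + 7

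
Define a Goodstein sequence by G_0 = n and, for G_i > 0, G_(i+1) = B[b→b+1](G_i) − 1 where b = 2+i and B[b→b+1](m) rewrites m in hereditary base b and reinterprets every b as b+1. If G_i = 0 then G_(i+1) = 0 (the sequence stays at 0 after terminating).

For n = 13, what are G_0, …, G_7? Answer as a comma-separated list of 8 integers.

13, 108, 1279, 16092, 280711, 5765998, 134219479, 3486786855

G_0=13  [base 2] 2^(2 + 1) + 2^2 + 1  →[2↦3]→  3^(3 + 1) + 3^3 + 1 = 109  −1 ⇒ G_1=108
G_1=108  [base 3] 3^(3 + 1) + 3^3  →[3↦4]→  4^(4 + 1) + 4^4 = 1280  −1 ⇒ G_2=1279
G_2=1279  [base 4] 4^(4 + 1) + 3·4^3 + 3·4^2 + 3·4 + 3  →[4↦5]→  5^(5 + 1) + 3·5^3 + 3·5^2 + 3·5 + 3 = 16093  −1 ⇒ G_3=16092
G_3=16092  [base 5] 5^(5 + 1) + 3·5^3 + 3·5^2 + 3·5 + 2  →[5↦6]→  6^(6 + 1) + 3·6^3 + 3·6^2 + 3·6 + 2 = 280712  −1 ⇒ G_4=280711
G_4=280711  [base 6] 6^(6 + 1) + 3·6^3 + 3·6^2 + 3·6 + 1  →[6↦7]→  7^(7 + 1) + 3·7^3 + 3·7^2 + 3·7 + 1 = 5765999  −1 ⇒ G_5=5765998
G_5=5765998  [base 7] 7^(7 + 1) + 3·7^3 + 3·7^2 + 3·7  →[7↦8]→  8^(8 + 1) + 3·8^3 + 3·8^2 + 3·8 = 134219480  −1 ⇒ G_6=134219479
G_6=134219479  [base 8] 8^(8 + 1) + 3·8^3 + 3·8^2 + 2·8 + 7  →[8↦9]→  9^(9 + 1) + 3·9^3 + 3·9^2 + 2·9 + 7 = 3486786856  −1 ⇒ G_7=3486786855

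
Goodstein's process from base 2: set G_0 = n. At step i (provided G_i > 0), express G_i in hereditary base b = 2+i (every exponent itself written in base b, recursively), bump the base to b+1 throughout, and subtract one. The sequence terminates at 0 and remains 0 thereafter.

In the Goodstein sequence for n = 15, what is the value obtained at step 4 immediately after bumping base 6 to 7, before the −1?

15 —HB2→ 2^(2 + 1) + 2^2 + 2 + 1 —bump→ 3^(3 + 1) + 3^3 + 3 + 1 = 112 —(−1)→ 111
111 —HB3→ 3^(3 + 1) + 3^3 + 3 —bump→ 4^(4 + 1) + 4^4 + 4 = 1284 —(−1)→ 1283
1283 —HB4→ 4^(4 + 1) + 4^4 + 3 —bump→ 5^(5 + 1) + 5^5 + 3 = 18753 —(−1)→ 18752
18752 —HB5→ 5^(5 + 1) + 5^5 + 2 —bump→ 6^(6 + 1) + 6^6 + 2 = 326594 —(−1)→ 326593
326593 —HB6→ 6^(6 + 1) + 6^6 + 1 —bump→ 7^(7 + 1) + 7^7 + 1 = 6588345 —(−1)→ 6588344

6588345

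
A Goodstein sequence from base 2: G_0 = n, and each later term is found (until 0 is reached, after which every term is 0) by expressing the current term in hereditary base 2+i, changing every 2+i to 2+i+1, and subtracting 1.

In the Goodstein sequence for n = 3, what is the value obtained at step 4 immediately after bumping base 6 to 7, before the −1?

1

i=0: 3 = 2 + 1 (b=2); 2→3: 3 + 1 = 4; 4−1 = 3
i=1: 3 = 3 (b=3); 3→4: 4 = 4; 4−1 = 3
i=2: 3 = 3 (b=4); 4→5: 3 = 3; 3−1 = 2
i=3: 2 = 2 (b=5); 5→6: 2 = 2; 2−1 = 1
i=4: 1 = 1 (b=6); 6→7: 1 = 1; 1−1 = 0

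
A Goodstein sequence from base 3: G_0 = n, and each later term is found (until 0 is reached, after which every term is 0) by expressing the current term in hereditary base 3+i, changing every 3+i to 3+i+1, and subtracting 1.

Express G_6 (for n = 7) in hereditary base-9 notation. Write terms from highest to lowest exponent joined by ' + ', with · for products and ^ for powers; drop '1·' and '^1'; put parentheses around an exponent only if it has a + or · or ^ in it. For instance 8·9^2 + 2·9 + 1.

[0] 7 ≡ 2·3 + 1 (base 3). Lift 4: 9. −1: 8.
[1] 8 ≡ 2·4 (base 4). Lift 5: 10. −1: 9.
[2] 9 ≡ 5 + 4 (base 5). Lift 6: 10. −1: 9.
[3] 9 ≡ 6 + 3 (base 6). Lift 7: 10. −1: 9.
[4] 9 ≡ 7 + 2 (base 7). Lift 8: 10. −1: 9.
[5] 9 ≡ 8 + 1 (base 8). Lift 9: 10. −1: 9.
[6] 9 ≡ 9 (base 9). Lift 10: 10. −1: 9.

9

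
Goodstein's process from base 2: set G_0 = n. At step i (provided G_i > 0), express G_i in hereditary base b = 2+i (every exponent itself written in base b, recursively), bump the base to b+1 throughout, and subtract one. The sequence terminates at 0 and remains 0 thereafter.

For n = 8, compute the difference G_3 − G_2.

[0] 8 ≡ 2^(2 + 1) (base 2). Lift 3: 81. −1: 80.
[1] 80 ≡ 2·3^3 + 2·3^2 + 2·3 + 2 (base 3). Lift 4: 554. −1: 553.
[2] 553 ≡ 2·4^4 + 2·4^2 + 2·4 + 1 (base 4). Lift 5: 6311. −1: 6310.

5757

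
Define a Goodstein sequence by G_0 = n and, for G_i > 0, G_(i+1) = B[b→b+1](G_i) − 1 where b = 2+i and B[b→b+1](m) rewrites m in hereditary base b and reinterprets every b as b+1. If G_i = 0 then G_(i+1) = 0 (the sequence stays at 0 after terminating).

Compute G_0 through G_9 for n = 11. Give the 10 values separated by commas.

11, 84, 1027, 15627, 279937, 5764801, 134217727, 2749609302, 70077777775, 1997331745490

G_0=11  [base 2] 2^(2 + 1) + 2 + 1  →[2↦3]→  3^(3 + 1) + 3 + 1 = 85  −1 ⇒ G_1=84
G_1=84  [base 3] 3^(3 + 1) + 3  →[3↦4]→  4^(4 + 1) + 4 = 1028  −1 ⇒ G_2=1027
G_2=1027  [base 4] 4^(4 + 1) + 3  →[4↦5]→  5^(5 + 1) + 3 = 15628  −1 ⇒ G_3=15627
G_3=15627  [base 5] 5^(5 + 1) + 2  →[5↦6]→  6^(6 + 1) + 2 = 279938  −1 ⇒ G_4=279937
G_4=279937  [base 6] 6^(6 + 1) + 1  →[6↦7]→  7^(7 + 1) + 1 = 5764802  −1 ⇒ G_5=5764801
G_5=5764801  [base 7] 7^(7 + 1)  →[7↦8]→  8^(8 + 1) = 134217728  −1 ⇒ G_6=134217727
G_6=134217727  [base 8] 7·8^8 + 7·8^7 + 7·8^6 + 7·8^5 + 7·8^4 + 7·8^3 + 7·8^2 + 7·8 + 7  →[8↦9]→  7·9^9 + 7·9^7 + 7·9^6 + 7·9^5 + 7·9^4 + 7·9^3 + 7·9^2 + 7·9 + 7 = 2749609303  −1 ⇒ G_7=2749609302
G_7=2749609302  [base 9] 7·9^9 + 7·9^7 + 7·9^6 + 7·9^5 + 7·9^4 + 7·9^3 + 7·9^2 + 7·9 + 6  →[9↦10]→  7·10^10 + 7·10^7 + 7·10^6 + 7·10^5 + 7·10^4 + 7·10^3 + 7·10^2 + 7·10 + 6 = 70077777776  −1 ⇒ G_8=70077777775
G_8=70077777775  [base 10] 7·10^10 + 7·10^7 + 7·10^6 + 7·10^5 + 7·10^4 + 7·10^3 + 7·10^2 + 7·10 + 5  →[10↦11]→  7·11^11 + 7·11^7 + 7·11^6 + 7·11^5 + 7·11^4 + 7·11^3 + 7·11^2 + 7·11 + 5 = 1997331745491  −1 ⇒ G_9=1997331745490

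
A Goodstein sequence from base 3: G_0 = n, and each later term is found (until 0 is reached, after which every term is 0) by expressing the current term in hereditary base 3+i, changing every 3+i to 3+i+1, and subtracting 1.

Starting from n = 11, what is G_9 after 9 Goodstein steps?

i=0: 11 = 3^2 + 2 (b=3); 3→4: 4^2 + 2 = 18; 18−1 = 17
i=1: 17 = 4^2 + 1 (b=4); 4→5: 5^2 + 1 = 26; 26−1 = 25
i=2: 25 = 5^2 (b=5); 5→6: 6^2 = 36; 36−1 = 35
i=3: 35 = 5·6 + 5 (b=6); 6→7: 5·7 + 5 = 40; 40−1 = 39
i=4: 39 = 5·7 + 4 (b=7); 7→8: 5·8 + 4 = 44; 44−1 = 43
i=5: 43 = 5·8 + 3 (b=8); 8→9: 5·9 + 3 = 48; 48−1 = 47
i=6: 47 = 5·9 + 2 (b=9); 9→10: 5·10 + 2 = 52; 52−1 = 51
i=7: 51 = 5·10 + 1 (b=10); 10→11: 5·11 + 1 = 56; 56−1 = 55
i=8: 55 = 5·11 (b=11); 11→12: 5·12 = 60; 60−1 = 59

59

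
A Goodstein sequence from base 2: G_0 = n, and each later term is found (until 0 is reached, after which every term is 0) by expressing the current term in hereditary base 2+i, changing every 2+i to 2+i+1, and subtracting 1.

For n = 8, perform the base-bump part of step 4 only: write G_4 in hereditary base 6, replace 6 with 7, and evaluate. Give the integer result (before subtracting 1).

1647196

step 0: 8 = 2^(2 + 1); sub 3 for 2: 3^(3 + 1); = 81; G_1 = 81−1 = 80
step 1: 80 = 2·3^3 + 2·3^2 + 2·3 + 2; sub 4 for 3: 2·4^4 + 2·4^2 + 2·4 + 2; = 554; G_2 = 554−1 = 553
step 2: 553 = 2·4^4 + 2·4^2 + 2·4 + 1; sub 5 for 4: 2·5^5 + 2·5^2 + 2·5 + 1; = 6311; G_3 = 6311−1 = 6310
step 3: 6310 = 2·5^5 + 2·5^2 + 2·5; sub 6 for 5: 2·6^6 + 2·6^2 + 2·6; = 93396; G_4 = 93396−1 = 93395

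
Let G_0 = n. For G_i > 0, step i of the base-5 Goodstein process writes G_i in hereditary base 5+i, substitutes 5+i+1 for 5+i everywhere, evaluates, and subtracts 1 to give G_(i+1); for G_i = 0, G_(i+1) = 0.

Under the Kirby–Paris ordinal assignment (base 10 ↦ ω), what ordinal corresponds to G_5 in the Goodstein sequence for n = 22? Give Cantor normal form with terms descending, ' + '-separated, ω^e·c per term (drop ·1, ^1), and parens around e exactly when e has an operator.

G_0=22  [base 5] 4·5 + 2  →[5↦6]→  4·6 + 2 = 26  −1 ⇒ G_1=25
G_1=25  [base 6] 4·6 + 1  →[6↦7]→  4·7 + 1 = 29  −1 ⇒ G_2=28
G_2=28  [base 7] 4·7  →[7↦8]→  4·8 = 32  −1 ⇒ G_3=31
G_3=31  [base 8] 3·8 + 7  →[8↦9]→  3·9 + 7 = 34  −1 ⇒ G_4=33
G_4=33  [base 9] 3·9 + 6  →[9↦10]→  3·10 + 6 = 36  −1 ⇒ G_5=35
G_5=35  [base 10] 3·10 + 5  →[10↦11]→  3·11 + 5 = 38  −1 ⇒ G_6=37

ω·3 + 5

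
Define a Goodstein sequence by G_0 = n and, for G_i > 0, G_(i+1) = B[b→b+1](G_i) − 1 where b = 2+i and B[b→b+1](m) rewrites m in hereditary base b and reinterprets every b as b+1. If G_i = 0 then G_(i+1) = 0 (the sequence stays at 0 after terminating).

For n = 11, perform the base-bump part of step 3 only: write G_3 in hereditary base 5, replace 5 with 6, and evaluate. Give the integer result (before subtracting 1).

base 2: 11 = 2^(2 + 1) + 2 + 1; at 3: 3^(3 + 1) + 3 + 1 = 85; next = 84
base 3: 84 = 3^(3 + 1) + 3; at 4: 4^(4 + 1) + 4 = 1028; next = 1027
base 4: 1027 = 4^(4 + 1) + 3; at 5: 5^(5 + 1) + 3 = 15628; next = 15627
base 5: 15627 = 5^(5 + 1) + 2; at 6: 6^(6 + 1) + 2 = 279938; next = 279937

279938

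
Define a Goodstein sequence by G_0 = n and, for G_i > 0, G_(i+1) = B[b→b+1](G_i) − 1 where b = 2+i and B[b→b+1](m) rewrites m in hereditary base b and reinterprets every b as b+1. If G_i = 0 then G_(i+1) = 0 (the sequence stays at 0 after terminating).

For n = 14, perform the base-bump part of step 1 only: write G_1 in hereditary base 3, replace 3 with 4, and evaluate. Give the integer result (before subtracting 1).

i=0: 14 = 2^(2 + 1) + 2^2 + 2 (b=2); 2→3: 3^(3 + 1) + 3^3 + 3 = 111; 111−1 = 110
i=1: 110 = 3^(3 + 1) + 3^3 + 2 (b=3); 3→4: 4^(4 + 1) + 4^4 + 2 = 1282; 1282−1 = 1281

1282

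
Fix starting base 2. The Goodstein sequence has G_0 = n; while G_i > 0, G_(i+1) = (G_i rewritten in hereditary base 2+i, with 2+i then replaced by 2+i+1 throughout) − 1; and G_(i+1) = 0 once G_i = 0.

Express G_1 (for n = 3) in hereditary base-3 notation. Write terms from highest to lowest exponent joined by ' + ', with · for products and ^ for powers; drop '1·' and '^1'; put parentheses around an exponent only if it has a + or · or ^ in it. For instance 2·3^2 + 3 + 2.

(0) 3|_2 = 2 + 1 ↦ 3 + 1|_3 = 4 ⇒ 3
(1) 3|_3 = 3 ↦ 4|_4 = 4 ⇒ 3

3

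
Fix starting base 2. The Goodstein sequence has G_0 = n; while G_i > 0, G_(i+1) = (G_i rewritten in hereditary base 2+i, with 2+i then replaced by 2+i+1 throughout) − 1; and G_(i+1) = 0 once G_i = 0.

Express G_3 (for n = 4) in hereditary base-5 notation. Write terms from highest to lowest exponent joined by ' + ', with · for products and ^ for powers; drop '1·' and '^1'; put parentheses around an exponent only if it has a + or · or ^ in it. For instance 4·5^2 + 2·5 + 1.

2·5^2 + 2·5

base 2: 4 = 2^2; at 3: 3^3 = 27; next = 26
base 3: 26 = 2·3^2 + 2·3 + 2; at 4: 2·4^2 + 2·4 + 2 = 42; next = 41
base 4: 41 = 2·4^2 + 2·4 + 1; at 5: 2·5^2 + 2·5 + 1 = 61; next = 60
base 5: 60 = 2·5^2 + 2·5; at 6: 2·6^2 + 2·6 = 84; next = 83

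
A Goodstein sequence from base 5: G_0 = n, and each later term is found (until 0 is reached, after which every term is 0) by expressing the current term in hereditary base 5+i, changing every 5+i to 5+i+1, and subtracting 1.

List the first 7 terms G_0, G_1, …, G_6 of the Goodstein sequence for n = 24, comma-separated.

G_0 = 24. HB_5(24) = 4·5 + 4. Bump = 28. G_1 = 27.
G_1 = 27. HB_6(27) = 4·6 + 3. Bump = 31. G_2 = 30.
G_2 = 30. HB_7(30) = 4·7 + 2. Bump = 34. G_3 = 33.
G_3 = 33. HB_8(33) = 4·8 + 1. Bump = 37. G_4 = 36.
G_4 = 36. HB_9(36) = 4·9. Bump = 40. G_5 = 39.
G_5 = 39. HB_10(39) = 3·10 + 9. Bump = 42. G_6 = 41.

24, 27, 30, 33, 36, 39, 41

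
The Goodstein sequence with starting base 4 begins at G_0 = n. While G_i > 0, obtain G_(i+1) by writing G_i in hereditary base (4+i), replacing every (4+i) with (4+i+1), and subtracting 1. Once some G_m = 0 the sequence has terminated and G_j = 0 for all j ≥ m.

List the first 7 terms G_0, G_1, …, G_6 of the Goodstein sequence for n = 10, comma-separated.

10, 11, 12, 13, 13, 13, 13

G_0 = 10. HB_4(10) = 2·4 + 2. Bump = 12. G_1 = 11.
G_1 = 11. HB_5(11) = 2·5 + 1. Bump = 13. G_2 = 12.
G_2 = 12. HB_6(12) = 2·6. Bump = 14. G_3 = 13.
G_3 = 13. HB_7(13) = 7 + 6. Bump = 14. G_4 = 13.
G_4 = 13. HB_8(13) = 8 + 5. Bump = 14. G_5 = 13.
G_5 = 13. HB_9(13) = 9 + 4. Bump = 14. G_6 = 13.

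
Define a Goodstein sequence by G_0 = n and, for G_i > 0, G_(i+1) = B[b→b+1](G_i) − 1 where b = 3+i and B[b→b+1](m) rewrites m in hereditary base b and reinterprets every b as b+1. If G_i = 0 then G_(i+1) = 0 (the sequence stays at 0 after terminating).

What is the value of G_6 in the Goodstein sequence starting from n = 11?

i=0: 11 = 3^2 + 2 (b=3); 3→4: 4^2 + 2 = 18; 18−1 = 17
i=1: 17 = 4^2 + 1 (b=4); 4→5: 5^2 + 1 = 26; 26−1 = 25
i=2: 25 = 5^2 (b=5); 5→6: 6^2 = 36; 36−1 = 35
i=3: 35 = 5·6 + 5 (b=6); 6→7: 5·7 + 5 = 40; 40−1 = 39
i=4: 39 = 5·7 + 4 (b=7); 7→8: 5·8 + 4 = 44; 44−1 = 43
i=5: 43 = 5·8 + 3 (b=8); 8→9: 5·9 + 3 = 48; 48−1 = 47
i=6: 47 = 5·9 + 2 (b=9); 9→10: 5·10 + 2 = 52; 52−1 = 51

47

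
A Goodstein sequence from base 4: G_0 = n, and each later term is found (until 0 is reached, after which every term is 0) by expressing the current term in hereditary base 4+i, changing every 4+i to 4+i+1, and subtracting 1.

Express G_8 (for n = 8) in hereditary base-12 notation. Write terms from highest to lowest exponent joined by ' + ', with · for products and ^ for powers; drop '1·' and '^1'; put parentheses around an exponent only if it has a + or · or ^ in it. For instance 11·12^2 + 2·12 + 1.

7

8 —HB4→ 2·4 —bump→ 2·5 = 10 —(−1)→ 9
9 —HB5→ 5 + 4 —bump→ 6 + 4 = 10 —(−1)→ 9
9 —HB6→ 6 + 3 —bump→ 7 + 3 = 10 —(−1)→ 9
9 —HB7→ 7 + 2 —bump→ 8 + 2 = 10 —(−1)→ 9
9 —HB8→ 8 + 1 —bump→ 9 + 1 = 10 —(−1)→ 9
9 —HB9→ 9 —bump→ 10 = 10 —(−1)→ 9
9 —HB10→ 9 —bump→ 9 = 9 —(−1)→ 8
8 —HB11→ 8 —bump→ 8 = 8 —(−1)→ 7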